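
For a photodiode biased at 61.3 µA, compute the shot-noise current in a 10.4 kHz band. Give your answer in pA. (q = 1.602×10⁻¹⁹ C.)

452 pA

I_n = √(2qI·B)
2qI·B = 2 × 1.602×10⁻¹⁹ × 6.13×10⁻⁵ × 1.04×10⁴ = 2.04×10⁻¹⁹ A²
I_n = √(2.04×10⁻¹⁹) = 4.52×10⁻¹⁰ A = 452 pA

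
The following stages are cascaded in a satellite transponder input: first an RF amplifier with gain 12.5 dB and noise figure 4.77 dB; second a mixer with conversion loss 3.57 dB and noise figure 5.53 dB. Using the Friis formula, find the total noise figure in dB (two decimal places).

4.97 dB

Convert to linear (a loss of L dB is a gain of −L dB): F_i = 10^(NF_i/10), G_i = 10^(G_i,dB/10)
  Stage 1: F_1 = 10^(4.77/10) = 2.999, G_1 = 10^(12.5/10) = 17.78
  Stage 2: F_2 = 10^(5.53/10) = 3.573, G_2 = 10^(−3.57/10) = 0.4395
Friis cascade:
  F = 2.999 + (3.573 − 1)/17.78 = 3.144
NF = 10 log₁₀(3.144) = 4.97 dB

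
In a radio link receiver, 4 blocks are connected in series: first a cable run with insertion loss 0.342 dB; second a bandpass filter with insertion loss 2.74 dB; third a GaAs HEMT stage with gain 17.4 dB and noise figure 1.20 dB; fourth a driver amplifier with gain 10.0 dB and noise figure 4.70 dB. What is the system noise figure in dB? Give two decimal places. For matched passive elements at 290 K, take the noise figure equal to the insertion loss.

Convert to linear (a loss of L dB is a gain of −L dB): F_i = 10^(NF_i/10), G_i = 10^(G_i,dB/10)
  Stage 1: F_1 = 10^(0.342/10) = 1.082, G_1 = 10^(−0.342/10) = 0.9243
  Stage 2: F_2 = 10^(2.74/10) = 1.879, G_2 = 10^(−2.74/10) = 0.5321
  Stage 3: F_3 = 10^(1.20/10) = 1.318, G_3 = 10^(17.4/10) = 54.95
  Stage 4: F_4 = 10^(4.70/10) = 2.951, G_4 = 10^(10.0/10) = 10.00
Friis cascade:
  F = 1.082 + (1.879 − 1)/0.9243 + (1.318 − 1)/0.4918 + (2.951 − 1)/27.03 = 2.753
NF = 10 log₁₀(2.753) = 4.40 dB

4.40 dB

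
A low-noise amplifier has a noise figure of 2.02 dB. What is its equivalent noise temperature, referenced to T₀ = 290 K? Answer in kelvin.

172 K

F = 10^(2.02/10) = 1.59221
T_e = (F − 1)·T₀ = (1.59221 − 1) × 290 = 172 K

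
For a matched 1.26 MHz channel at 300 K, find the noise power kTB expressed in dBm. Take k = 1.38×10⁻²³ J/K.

P_n = kTB = 1.38×10⁻²³ × 300 × 1.26×10⁶ = 5.22×10⁻¹⁵ W
In dBm: 10 log₁₀(5.22×10⁻¹⁵ / 10⁻³) = −112.8 dBm

−112.8 dBm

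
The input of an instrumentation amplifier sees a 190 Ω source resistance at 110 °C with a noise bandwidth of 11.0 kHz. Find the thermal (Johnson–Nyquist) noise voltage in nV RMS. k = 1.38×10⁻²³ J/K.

210 nV

T = 110 °C + 273.15 = 383.15 K
V_n = √(4kTRB)
4kTRB = 4 × 1.38×10⁻²³ × 383.15 × 1.90×10² × 1.10×10⁴ = 4.42×10⁻¹⁴ V²
V_n = √(4.42×10⁻¹⁴) = 2.10×10⁻⁷ V = 210 nV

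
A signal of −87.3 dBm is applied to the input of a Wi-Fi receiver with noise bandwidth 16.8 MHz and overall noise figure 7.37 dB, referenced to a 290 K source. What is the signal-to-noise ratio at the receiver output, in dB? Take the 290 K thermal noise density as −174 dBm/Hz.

7.1 dB

Noise floor: N = −174 + 10 log₁₀(B) + NF
10 log₁₀(1.68×10⁷) = 72.25 dB
N = −174 + 72.25 + 7.37 = −94.38 dBm
SNR = P_sig − N = −87.3 − (−94.38) = 7.08 dB → 7.1 dB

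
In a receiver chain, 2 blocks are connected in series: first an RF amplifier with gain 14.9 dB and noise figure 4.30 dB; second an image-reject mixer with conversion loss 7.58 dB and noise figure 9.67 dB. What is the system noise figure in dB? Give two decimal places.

4.71 dB

Convert to linear (a loss of L dB is a gain of −L dB): F_i = 10^(NF_i/10), G_i = 10^(G_i,dB/10)
  Stage 1: F_1 = 10^(4.30/10) = 2.692, G_1 = 10^(14.9/10) = 30.90
  Stage 2: F_2 = 10^(9.67/10) = 9.268, G_2 = 10^(−7.58/10) = 0.1746
Friis cascade:
  F = 2.692 + (9.268 − 1)/30.90 = 2.959
NF = 10 log₁₀(2.959) = 4.71 dB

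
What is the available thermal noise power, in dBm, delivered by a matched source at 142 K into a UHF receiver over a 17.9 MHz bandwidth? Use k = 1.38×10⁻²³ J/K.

−104.5 dBm

P_n = kTB = 1.38×10⁻²³ × 142 × 1.79×10⁷ = 3.51×10⁻¹⁴ W
In dBm: 10 log₁₀(3.51×10⁻¹⁴ / 10⁻³) = −104.5 dBm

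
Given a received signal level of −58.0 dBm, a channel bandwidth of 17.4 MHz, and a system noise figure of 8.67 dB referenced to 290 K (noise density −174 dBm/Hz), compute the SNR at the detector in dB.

Noise floor: N = −174 + 10 log₁₀(B) + NF
10 log₁₀(1.74×10⁷) = 72.41 dB
N = −174 + 72.41 + 8.67 = −92.92 dBm
SNR = P_sig − N = −58.0 − (−92.92) = 34.92 dB → 34.9 dB

34.9 dB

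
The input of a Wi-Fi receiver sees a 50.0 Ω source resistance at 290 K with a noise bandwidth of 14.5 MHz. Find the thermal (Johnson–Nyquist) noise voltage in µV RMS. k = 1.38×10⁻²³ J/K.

V_n = √(4kTRB)
4kTRB = 4 × 1.38×10⁻²³ × 290 × 5.00×10¹ × 1.45×10⁷ = 1.16×10⁻¹¹ V²
V_n = √(1.16×10⁻¹¹) = 3.41×10⁻⁶ V = 3.41 µV

3.41 µV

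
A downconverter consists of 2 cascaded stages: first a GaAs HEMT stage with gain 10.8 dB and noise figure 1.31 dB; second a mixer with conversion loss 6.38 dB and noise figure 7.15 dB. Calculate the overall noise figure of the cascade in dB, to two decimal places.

2.31 dB

Convert to linear (a loss of L dB is a gain of −L dB): F_i = 10^(NF_i/10), G_i = 10^(G_i,dB/10)
  Stage 1: F_1 = 10^(1.31/10) = 1.352, G_1 = 10^(10.8/10) = 12.02
  Stage 2: F_2 = 10^(7.15/10) = 5.188, G_2 = 10^(−6.38/10) = 0.2301
Friis cascade:
  F = 1.352 + (5.188 − 1)/12.02 = 1.700
NF = 10 log₁₀(1.700) = 2.31 dB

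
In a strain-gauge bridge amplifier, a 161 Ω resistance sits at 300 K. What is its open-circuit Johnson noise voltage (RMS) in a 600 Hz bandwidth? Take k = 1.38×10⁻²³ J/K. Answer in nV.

V_n = √(4kTRB)
4kTRB = 4 × 1.38×10⁻²³ × 300 × 1.61×10² × 6.00×10² = 1.60×10⁻¹⁵ V²
V_n = √(1.60×10⁻¹⁵) = 4.00×10⁻⁸ V = 40.0 nV

40.0 nV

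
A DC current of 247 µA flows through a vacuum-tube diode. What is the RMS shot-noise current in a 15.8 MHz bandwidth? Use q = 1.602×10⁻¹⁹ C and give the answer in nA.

35.4 nA

I_n = √(2qI·B)
2qI·B = 2 × 1.602×10⁻¹⁹ × 2.47×10⁻⁴ × 1.58×10⁷ = 1.25×10⁻¹⁵ A²
I_n = √(1.25×10⁻¹⁵) = 3.54×10⁻⁸ A = 35.4 nA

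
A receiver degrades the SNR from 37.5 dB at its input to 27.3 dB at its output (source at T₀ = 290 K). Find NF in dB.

NF (dB) = SNR_in(dB) − SNR_out(dB) when the source is at T₀
NF = 37.5 − 27.3 = 10.2 dB

10.2 dB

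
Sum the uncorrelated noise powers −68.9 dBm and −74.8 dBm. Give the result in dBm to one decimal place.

−67.9 dBm

Convert to linear, add, convert back:
P₁ = 1.29×10⁻¹⁰ W, P₂ = 3.31×10⁻¹¹ W
P_tot = 1.62×10⁻¹⁰ W → 10 log₁₀(P_tot / 10⁻³) = −67.9 dBm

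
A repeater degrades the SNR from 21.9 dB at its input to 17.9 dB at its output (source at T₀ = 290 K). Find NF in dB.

4.0 dB

NF (dB) = SNR_in(dB) − SNR_out(dB) when the source is at T₀
NF = 21.9 − 17.9 = 4.0 dB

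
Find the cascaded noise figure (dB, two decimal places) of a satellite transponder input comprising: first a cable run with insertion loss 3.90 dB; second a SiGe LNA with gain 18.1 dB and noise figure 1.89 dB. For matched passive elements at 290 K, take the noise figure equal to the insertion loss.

Convert to linear (a loss of L dB is a gain of −L dB): F_i = 10^(NF_i/10), G_i = 10^(G_i,dB/10)
  Stage 1: F_1 = 10^(3.90/10) = 2.455, G_1 = 10^(−3.90/10) = 0.4074
  Stage 2: F_2 = 10^(1.89/10) = 1.545, G_2 = 10^(18.1/10) = 64.57
Friis cascade:
  F = 2.455 + (1.545 − 1)/0.4074 = 3.793
NF = 10 log₁₀(3.793) = 5.79 dB

5.79 dB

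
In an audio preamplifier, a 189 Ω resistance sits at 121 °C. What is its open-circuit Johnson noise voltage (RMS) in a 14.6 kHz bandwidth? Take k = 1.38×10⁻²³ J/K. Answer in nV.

T = 121 °C + 273.15 = 394.15 K
V_n = √(4kTRB)
4kTRB = 4 × 1.38×10⁻²³ × 394.15 × 1.89×10² × 1.46×10⁴ = 6.00×10⁻¹⁴ V²
V_n = √(6.00×10⁻¹⁴) = 2.45×10⁻⁷ V = 245 nV

245 nV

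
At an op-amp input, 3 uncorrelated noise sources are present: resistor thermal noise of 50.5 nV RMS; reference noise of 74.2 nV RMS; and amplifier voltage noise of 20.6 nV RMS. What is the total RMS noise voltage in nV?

92.1 nV

Uncorrelated sources add in power (mean-square): V_tot = √(ΣV_i²)
V_tot = √[(5.05×10⁻⁸)² + (7.42×10⁻⁸)² + (2.06×10⁻⁸)²] = 9.21×10⁻⁸ V = 92.1 nV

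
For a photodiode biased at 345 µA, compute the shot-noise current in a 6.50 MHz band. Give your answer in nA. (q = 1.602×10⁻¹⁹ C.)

26.8 nA

I_n = √(2qI·B)
2qI·B = 2 × 1.602×10⁻¹⁹ × 3.45×10⁻⁴ × 6.50×10⁶ = 7.18×10⁻¹⁶ A²
I_n = √(7.18×10⁻¹⁶) = 2.68×10⁻⁸ A = 26.8 nA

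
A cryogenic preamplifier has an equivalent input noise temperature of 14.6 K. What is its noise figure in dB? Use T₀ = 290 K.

F = 1 + T_e/T₀ = 1 + 14.6/290 = 1.05034
NF = 10 log₁₀(1.05034) = 0.213 dB

0.213 dB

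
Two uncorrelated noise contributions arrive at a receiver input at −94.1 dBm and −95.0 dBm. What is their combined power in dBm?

−91.5 dBm

Convert to linear, add, convert back:
P₁ = 3.89×10⁻¹³ W, P₂ = 3.16×10⁻¹³ W
P_tot = 7.05×10⁻¹³ W → 10 log₁₀(P_tot / 10⁻³) = −91.5 dBm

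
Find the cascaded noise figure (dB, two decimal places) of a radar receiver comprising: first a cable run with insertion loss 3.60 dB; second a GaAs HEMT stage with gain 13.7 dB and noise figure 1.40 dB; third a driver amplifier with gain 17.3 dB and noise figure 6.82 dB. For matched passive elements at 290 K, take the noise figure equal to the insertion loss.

5.48 dB

Convert to linear (a loss of L dB is a gain of −L dB): F_i = 10^(NF_i/10), G_i = 10^(G_i,dB/10)
  Stage 1: F_1 = 10^(3.60/10) = 2.291, G_1 = 10^(−3.60/10) = 0.4365
  Stage 2: F_2 = 10^(1.40/10) = 1.380, G_2 = 10^(13.7/10) = 23.44
  Stage 3: F_3 = 10^(6.82/10) = 4.808, G_3 = 10^(17.3/10) = 53.70
Friis cascade:
  F = 2.291 + (1.380 − 1)/0.4365 + (4.808 − 1)/10.23 = 3.534
NF = 10 log₁₀(3.534) = 5.48 dB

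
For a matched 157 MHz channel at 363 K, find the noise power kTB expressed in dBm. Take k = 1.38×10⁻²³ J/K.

P_n = kTB = 1.38×10⁻²³ × 363 × 1.57×10⁸ = 7.86×10⁻¹³ W
In dBm: 10 log₁₀(7.86×10⁻¹³ / 10⁻³) = −91.0 dBm

−91.0 dBm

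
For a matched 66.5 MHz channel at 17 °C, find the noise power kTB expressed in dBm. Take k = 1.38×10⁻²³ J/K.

T = 17 °C + 273.15 = 290.15 K
P_n = kTB = 1.38×10⁻²³ × 290.15 × 6.65×10⁷ = 2.66×10⁻¹³ W
In dBm: 10 log₁₀(2.66×10⁻¹³ / 10⁻³) = −95.7 dBm

−95.7 dBm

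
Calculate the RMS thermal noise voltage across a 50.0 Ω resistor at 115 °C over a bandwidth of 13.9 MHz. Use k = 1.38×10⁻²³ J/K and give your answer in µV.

3.86 µV

T = 115 °C + 273.15 = 388.15 K
V_n = √(4kTRB)
4kTRB = 4 × 1.38×10⁻²³ × 388.15 × 5.00×10¹ × 1.39×10⁷ = 1.49×10⁻¹¹ V²
V_n = √(1.49×10⁻¹¹) = 3.86×10⁻⁶ V = 3.86 µV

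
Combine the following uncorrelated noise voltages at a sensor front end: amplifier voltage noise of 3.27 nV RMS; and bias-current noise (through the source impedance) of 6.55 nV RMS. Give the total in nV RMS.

7.32 nV

Uncorrelated sources add in power (mean-square): V_tot = √(ΣV_i²)
V_tot = √[(3.27×10⁻⁹)² + (6.55×10⁻⁹)²] = 7.32×10⁻⁹ V = 7.32 nV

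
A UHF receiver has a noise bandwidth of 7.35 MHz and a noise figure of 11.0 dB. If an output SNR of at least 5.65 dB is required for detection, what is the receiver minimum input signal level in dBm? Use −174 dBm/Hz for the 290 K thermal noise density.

Sensitivity = −174 + 10 log₁₀(B) + NF + SNR_min
= −174 + 68.66 + 11.0 + 5.65
= −88.69 dBm → −88.7 dBm

−88.7 dBm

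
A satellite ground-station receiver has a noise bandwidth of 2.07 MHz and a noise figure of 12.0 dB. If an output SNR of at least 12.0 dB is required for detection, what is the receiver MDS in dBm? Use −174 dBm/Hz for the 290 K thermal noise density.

Sensitivity = −174 + 10 log₁₀(B) + NF + SNR_min
= −174 + 63.16 + 12.0 + 12.0
= −86.84 dBm → −86.8 dBm

−86.8 dBm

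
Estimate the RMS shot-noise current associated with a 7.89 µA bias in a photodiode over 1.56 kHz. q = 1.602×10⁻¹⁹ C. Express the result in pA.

I_n = √(2qI·B)
2qI·B = 2 × 1.602×10⁻¹⁹ × 7.89×10⁻⁶ × 1.56×10³ = 3.94×10⁻²¹ A²
I_n = √(3.94×10⁻²¹) = 6.28×10⁻¹¹ A = 62.8 pA

62.8 pA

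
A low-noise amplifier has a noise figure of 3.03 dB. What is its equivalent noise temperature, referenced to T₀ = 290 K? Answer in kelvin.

F = 10^(3.03/10) = 2.00909
T_e = (F − 1)·T₀ = (2.00909 − 1) × 290 = 293 K

293 K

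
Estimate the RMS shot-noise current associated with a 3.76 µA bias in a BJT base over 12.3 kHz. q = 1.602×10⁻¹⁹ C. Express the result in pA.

122 pA

I_n = √(2qI·B)
2qI·B = 2 × 1.602×10⁻¹⁹ × 3.76×10⁻⁶ × 1.23×10⁴ = 1.48×10⁻²⁰ A²
I_n = √(1.48×10⁻²⁰) = 1.22×10⁻¹⁰ A = 122 pA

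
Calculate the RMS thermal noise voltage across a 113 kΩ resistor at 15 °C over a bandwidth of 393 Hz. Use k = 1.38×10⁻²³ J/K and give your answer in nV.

840 nV

T = 15 °C + 273.15 = 288.15 K
V_n = √(4kTRB)
4kTRB = 4 × 1.38×10⁻²³ × 288.15 × 1.13×10⁵ × 3.93×10² = 7.06×10⁻¹³ V²
V_n = √(7.06×10⁻¹³) = 8.40×10⁻⁷ V = 840 nV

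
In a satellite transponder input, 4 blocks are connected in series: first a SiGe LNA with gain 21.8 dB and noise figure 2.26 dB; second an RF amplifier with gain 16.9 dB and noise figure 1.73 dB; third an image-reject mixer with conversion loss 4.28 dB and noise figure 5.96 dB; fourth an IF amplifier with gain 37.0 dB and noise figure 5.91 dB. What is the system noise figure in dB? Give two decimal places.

2.27 dB

Convert to linear (a loss of L dB is a gain of −L dB): F_i = 10^(NF_i/10), G_i = 10^(G_i,dB/10)
  Stage 1: F_1 = 10^(2.26/10) = 1.683, G_1 = 10^(21.8/10) = 151.4
  Stage 2: F_2 = 10^(1.73/10) = 1.489, G_2 = 10^(16.9/10) = 48.98
  Stage 3: F_3 = 10^(5.96/10) = 3.945, G_3 = 10^(−4.28/10) = 0.3733
  Stage 4: F_4 = 10^(5.91/10) = 3.899, G_4 = 10^(37.0/10) = 5012
Friis cascade:
  F = 1.683 + (1.489 − 1)/151.4 + (3.945 − 1)/7413 + (3.899 − 1)/2767 = 1.687
NF = 10 log₁₀(1.687) = 2.27 dB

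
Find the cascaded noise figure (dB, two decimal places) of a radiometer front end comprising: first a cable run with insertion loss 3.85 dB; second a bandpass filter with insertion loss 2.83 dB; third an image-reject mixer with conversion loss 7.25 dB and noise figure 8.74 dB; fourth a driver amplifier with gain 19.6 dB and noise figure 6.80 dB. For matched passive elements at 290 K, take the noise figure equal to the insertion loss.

21.09 dB

Convert to linear (a loss of L dB is a gain of −L dB): F_i = 10^(NF_i/10), G_i = 10^(G_i,dB/10)
  Stage 1: F_1 = 10^(3.85/10) = 2.427, G_1 = 10^(−3.85/10) = 0.4121
  Stage 2: F_2 = 10^(2.83/10) = 1.919, G_2 = 10^(−2.83/10) = 0.5212
  Stage 3: F_3 = 10^(8.74/10) = 7.482, G_3 = 10^(−7.25/10) = 0.1884
  Stage 4: F_4 = 10^(6.80/10) = 4.786, G_4 = 10^(19.6/10) = 91.20
Friis cascade:
  F = 2.427 + (1.919 − 1)/0.4121 + (7.482 − 1)/0.2148 + (4.786 − 1)/0.04046 = 128.4
NF = 10 log₁₀(128.4) = 21.09 dB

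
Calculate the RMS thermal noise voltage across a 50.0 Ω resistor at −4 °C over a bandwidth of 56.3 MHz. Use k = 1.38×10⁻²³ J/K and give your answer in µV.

6.47 µV

T = −4 °C + 273.15 = 269.15 K
V_n = √(4kTRB)
4kTRB = 4 × 1.38×10⁻²³ × 269.15 × 5.00×10¹ × 5.63×10⁷ = 4.18×10⁻¹¹ V²
V_n = √(4.18×10⁻¹¹) = 6.47×10⁻⁶ V = 6.47 µV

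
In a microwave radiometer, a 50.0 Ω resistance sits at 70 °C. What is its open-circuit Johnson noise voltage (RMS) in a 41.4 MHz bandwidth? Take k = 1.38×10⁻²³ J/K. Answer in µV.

6.26 µV

T = 70 °C + 273.15 = 343.15 K
V_n = √(4kTRB)
4kTRB = 4 × 1.38×10⁻²³ × 343.15 × 5.00×10¹ × 4.14×10⁷ = 3.92×10⁻¹¹ V²
V_n = √(3.92×10⁻¹¹) = 6.26×10⁻⁶ V = 6.26 µV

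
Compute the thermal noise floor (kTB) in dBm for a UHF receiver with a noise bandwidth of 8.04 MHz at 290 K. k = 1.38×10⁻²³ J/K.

−104.9 dBm

P_n = kTB = 1.38×10⁻²³ × 290 × 8.04×10⁶ = 3.22×10⁻¹⁴ W
In dBm: 10 log₁₀(3.22×10⁻¹⁴ / 10⁻³) = −104.9 dBm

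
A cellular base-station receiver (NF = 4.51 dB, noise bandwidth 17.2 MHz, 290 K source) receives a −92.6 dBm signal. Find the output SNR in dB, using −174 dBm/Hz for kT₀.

4.5 dB

Noise floor: N = −174 + 10 log₁₀(B) + NF
10 log₁₀(1.72×10⁷) = 72.36 dB
N = −174 + 72.36 + 4.51 = −97.13 dBm
SNR = P_sig − N = −92.6 − (−97.13) = 4.53 dB → 4.5 dB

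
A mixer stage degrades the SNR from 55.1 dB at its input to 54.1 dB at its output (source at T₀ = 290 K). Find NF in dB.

NF (dB) = SNR_in(dB) − SNR_out(dB) when the source is at T₀
NF = 55.1 − 54.1 = 1.0 dB

1.0 dB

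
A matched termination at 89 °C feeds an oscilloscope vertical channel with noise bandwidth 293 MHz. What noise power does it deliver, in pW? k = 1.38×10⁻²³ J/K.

T = 89 °C + 273.15 = 362.15 K
P_n = kTB = 1.38×10⁻²³ × 362.15 × 2.93×10⁸ = 1.46×10⁻¹² W = 1.46 pW

1.46 pW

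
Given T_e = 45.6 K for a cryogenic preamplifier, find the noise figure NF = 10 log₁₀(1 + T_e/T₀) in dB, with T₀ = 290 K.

0.634 dB

F = 1 + T_e/T₀ = 1 + 45.6/290 = 1.15724
NF = 10 log₁₀(1.15724) = 0.634 dB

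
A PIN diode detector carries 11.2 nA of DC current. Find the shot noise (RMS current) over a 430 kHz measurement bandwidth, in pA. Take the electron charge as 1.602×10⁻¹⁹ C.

I_n = √(2qI·B)
2qI·B = 2 × 1.602×10⁻¹⁹ × 1.12×10⁻⁸ × 4.30×10⁵ = 1.54×10⁻²¹ A²
I_n = √(1.54×10⁻²¹) = 3.93×10⁻¹¹ A = 39.3 pA

39.3 pA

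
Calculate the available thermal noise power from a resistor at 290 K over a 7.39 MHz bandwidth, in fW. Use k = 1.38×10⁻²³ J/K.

P_n = kTB = 1.38×10⁻²³ × 290 × 7.39×10⁶ = 2.96×10⁻¹⁴ W = 29.6 fW

29.6 fW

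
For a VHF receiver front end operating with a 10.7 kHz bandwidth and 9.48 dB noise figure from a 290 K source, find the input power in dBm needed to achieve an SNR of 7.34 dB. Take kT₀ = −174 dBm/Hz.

−116.9 dBm

Sensitivity = −174 + 10 log₁₀(B) + NF + SNR_min
= −174 + 40.29 + 9.48 + 7.34
= −116.89 dBm → −116.9 dBm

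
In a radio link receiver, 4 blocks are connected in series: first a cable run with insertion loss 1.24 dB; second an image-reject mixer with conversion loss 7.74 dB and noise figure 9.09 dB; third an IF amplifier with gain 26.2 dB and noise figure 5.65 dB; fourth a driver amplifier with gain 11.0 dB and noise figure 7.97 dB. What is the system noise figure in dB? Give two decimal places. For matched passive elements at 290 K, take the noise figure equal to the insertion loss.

15.05 dB

Convert to linear (a loss of L dB is a gain of −L dB): F_i = 10^(NF_i/10), G_i = 10^(G_i,dB/10)
  Stage 1: F_1 = 10^(1.24/10) = 1.330, G_1 = 10^(−1.24/10) = 0.7516
  Stage 2: F_2 = 10^(9.09/10) = 8.110, G_2 = 10^(−7.74/10) = 0.1683
  Stage 3: F_3 = 10^(5.65/10) = 3.673, G_3 = 10^(26.2/10) = 416.9
  Stage 4: F_4 = 10^(7.97/10) = 6.266, G_4 = 10^(11.0/10) = 12.59
Friis cascade:
  F = 1.330 + (8.110 − 1)/0.7516 + (3.673 − 1)/0.1265 + (6.266 − 1)/52.72 = 32.02
NF = 10 log₁₀(32.02) = 15.05 dB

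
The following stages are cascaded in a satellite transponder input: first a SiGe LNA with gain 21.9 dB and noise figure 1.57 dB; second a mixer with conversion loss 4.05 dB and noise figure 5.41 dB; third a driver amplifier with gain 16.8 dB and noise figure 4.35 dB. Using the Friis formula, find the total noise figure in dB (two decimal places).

1.70 dB

Convert to linear (a loss of L dB is a gain of −L dB): F_i = 10^(NF_i/10), G_i = 10^(G_i,dB/10)
  Stage 1: F_1 = 10^(1.57/10) = 1.435, G_1 = 10^(21.9/10) = 154.9
  Stage 2: F_2 = 10^(5.41/10) = 3.475, G_2 = 10^(−4.05/10) = 0.3936
  Stage 3: F_3 = 10^(4.35/10) = 2.723, G_3 = 10^(16.8/10) = 47.86
Friis cascade:
  F = 1.435 + (3.475 − 1)/154.9 + (2.723 − 1)/60.95 = 1.480
NF = 10 log₁₀(1.480) = 1.70 dB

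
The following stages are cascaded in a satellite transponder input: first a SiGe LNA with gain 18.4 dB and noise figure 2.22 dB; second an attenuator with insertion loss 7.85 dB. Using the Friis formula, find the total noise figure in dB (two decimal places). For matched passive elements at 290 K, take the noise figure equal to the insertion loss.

2.41 dB

Convert to linear (a loss of L dB is a gain of −L dB): F_i = 10^(NF_i/10), G_i = 10^(G_i,dB/10)
  Stage 1: F_1 = 10^(2.22/10) = 1.667, G_1 = 10^(18.4/10) = 69.18
  Stage 2: F_2 = 10^(7.85/10) = 6.095, G_2 = 10^(−7.85/10) = 0.1641
Friis cascade:
  F = 1.667 + (6.095 − 1)/69.18 = 1.741
NF = 10 log₁₀(1.741) = 2.41 dB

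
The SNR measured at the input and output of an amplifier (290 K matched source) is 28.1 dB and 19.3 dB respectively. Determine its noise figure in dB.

NF (dB) = SNR_in(dB) − SNR_out(dB) when the source is at T₀
NF = 28.1 − 19.3 = 8.8 dB

8.8 dB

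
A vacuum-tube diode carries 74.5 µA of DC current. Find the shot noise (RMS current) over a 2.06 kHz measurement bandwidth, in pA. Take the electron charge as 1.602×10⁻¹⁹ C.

222 pA

I_n = √(2qI·B)
2qI·B = 2 × 1.602×10⁻¹⁹ × 7.45×10⁻⁵ × 2.06×10³ = 4.92×10⁻²⁰ A²
I_n = √(4.92×10⁻²⁰) = 2.22×10⁻¹⁰ A = 222 pA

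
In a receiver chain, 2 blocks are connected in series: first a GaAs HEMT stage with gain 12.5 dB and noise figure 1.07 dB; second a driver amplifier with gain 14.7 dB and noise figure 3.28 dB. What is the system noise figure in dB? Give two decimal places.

Convert to linear (a loss of L dB is a gain of −L dB): F_i = 10^(NF_i/10), G_i = 10^(G_i,dB/10)
  Stage 1: F_1 = 10^(1.07/10) = 1.279, G_1 = 10^(12.5/10) = 17.78
  Stage 2: F_2 = 10^(3.28/10) = 2.128, G_2 = 10^(14.7/10) = 29.51
Friis cascade:
  F = 1.279 + (2.128 − 1)/17.78 = 1.343
NF = 10 log₁₀(1.343) = 1.28 dB

1.28 dB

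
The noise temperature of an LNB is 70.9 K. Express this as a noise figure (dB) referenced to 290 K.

0.950 dB

F = 1 + T_e/T₀ = 1 + 70.9/290 = 1.24448
NF = 10 log₁₀(1.24448) = 0.950 dB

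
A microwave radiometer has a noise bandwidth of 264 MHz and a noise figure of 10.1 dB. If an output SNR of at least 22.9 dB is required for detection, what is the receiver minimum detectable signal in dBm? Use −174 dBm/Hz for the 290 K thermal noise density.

−56.8 dBm

Sensitivity = −174 + 10 log₁₀(B) + NF + SNR_min
= −174 + 84.22 + 10.1 + 22.9
= −56.78 dBm → −56.8 dBm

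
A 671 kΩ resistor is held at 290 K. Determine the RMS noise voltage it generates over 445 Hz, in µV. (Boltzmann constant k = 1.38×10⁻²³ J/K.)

2.19 µV

V_n = √(4kTRB)
4kTRB = 4 × 1.38×10⁻²³ × 290 × 6.71×10⁵ × 4.45×10² = 4.78×10⁻¹² V²
V_n = √(4.78×10⁻¹²) = 2.19×10⁻⁶ V = 2.19 µV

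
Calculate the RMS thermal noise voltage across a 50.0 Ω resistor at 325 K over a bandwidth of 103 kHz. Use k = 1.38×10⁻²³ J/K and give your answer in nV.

V_n = √(4kTRB)
4kTRB = 4 × 1.38×10⁻²³ × 325 × 5.00×10¹ × 1.03×10⁵ = 9.24×10⁻¹⁴ V²
V_n = √(9.24×10⁻¹⁴) = 3.04×10⁻⁷ V = 304 nV

304 nV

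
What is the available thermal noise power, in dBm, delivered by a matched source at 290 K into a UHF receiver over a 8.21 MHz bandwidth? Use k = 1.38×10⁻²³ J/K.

−104.8 dBm

P_n = kTB = 1.38×10⁻²³ × 290 × 8.21×10⁶ = 3.29×10⁻¹⁴ W
In dBm: 10 log₁₀(3.29×10⁻¹⁴ / 10⁻³) = −104.8 dBm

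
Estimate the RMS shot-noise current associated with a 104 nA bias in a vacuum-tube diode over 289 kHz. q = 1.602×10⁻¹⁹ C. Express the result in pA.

98.1 pA

I_n = √(2qI·B)
2qI·B = 2 × 1.602×10⁻¹⁹ × 1.04×10⁻⁷ × 2.89×10⁵ = 9.63×10⁻²¹ A²
I_n = √(9.63×10⁻²¹) = 9.81×10⁻¹¹ A = 98.1 pA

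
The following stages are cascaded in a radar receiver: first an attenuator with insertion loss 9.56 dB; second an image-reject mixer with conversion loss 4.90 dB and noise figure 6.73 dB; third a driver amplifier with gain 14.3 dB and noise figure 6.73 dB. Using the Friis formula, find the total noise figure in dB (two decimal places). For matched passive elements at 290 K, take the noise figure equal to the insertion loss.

21.65 dB

Convert to linear (a loss of L dB is a gain of −L dB): F_i = 10^(NF_i/10), G_i = 10^(G_i,dB/10)
  Stage 1: F_1 = 10^(9.56/10) = 9.036, G_1 = 10^(−9.56/10) = 0.1107
  Stage 2: F_2 = 10^(6.73/10) = 4.710, G_2 = 10^(−4.90/10) = 0.3236
  Stage 3: F_3 = 10^(6.73/10) = 4.710, G_3 = 10^(14.3/10) = 26.92
Friis cascade:
  F = 9.036 + (4.710 − 1)/0.1107 + (4.710 − 1)/0.03581 = 146.2
NF = 10 log₁₀(146.2) = 21.65 dB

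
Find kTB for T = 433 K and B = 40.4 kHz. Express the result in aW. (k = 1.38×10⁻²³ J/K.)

241 aW

P_n = kTB = 1.38×10⁻²³ × 433 × 4.04×10⁴ = 2.41×10⁻¹⁶ W = 241 aW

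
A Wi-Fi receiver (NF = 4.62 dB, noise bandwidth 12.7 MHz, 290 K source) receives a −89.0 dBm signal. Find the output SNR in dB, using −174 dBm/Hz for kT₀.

9.3 dB

Noise floor: N = −174 + 10 log₁₀(B) + NF
10 log₁₀(1.27×10⁷) = 71.04 dB
N = −174 + 71.04 + 4.62 = −98.34 dBm
SNR = P_sig − N = −89.0 − (−98.34) = 9.34 dB → 9.3 dB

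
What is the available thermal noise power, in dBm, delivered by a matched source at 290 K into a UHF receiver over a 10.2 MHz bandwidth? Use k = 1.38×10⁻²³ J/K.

P_n = kTB = 1.38×10⁻²³ × 290 × 1.02×10⁷ = 4.08×10⁻¹⁴ W
In dBm: 10 log₁₀(4.08×10⁻¹⁴ / 10⁻³) = −103.9 dBm

−103.9 dBm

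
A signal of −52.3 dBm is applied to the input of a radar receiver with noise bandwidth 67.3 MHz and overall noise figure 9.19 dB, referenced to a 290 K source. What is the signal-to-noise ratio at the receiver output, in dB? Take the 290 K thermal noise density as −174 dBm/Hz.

Noise floor: N = −174 + 10 log₁₀(B) + NF
10 log₁₀(6.73×10⁷) = 78.28 dB
N = −174 + 78.28 + 9.19 = −86.53 dBm
SNR = P_sig − N = −52.3 − (−86.53) = 34.23 dB → 34.2 dB

34.2 dB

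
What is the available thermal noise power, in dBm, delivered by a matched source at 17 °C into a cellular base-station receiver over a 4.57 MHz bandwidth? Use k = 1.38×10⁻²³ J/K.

−107.4 dBm

T = 17 °C + 273.15 = 290.15 K
P_n = kTB = 1.38×10⁻²³ × 290.15 × 4.57×10⁶ = 1.83×10⁻¹⁴ W
In dBm: 10 log₁₀(1.83×10⁻¹⁴ / 10⁻³) = −107.4 dBm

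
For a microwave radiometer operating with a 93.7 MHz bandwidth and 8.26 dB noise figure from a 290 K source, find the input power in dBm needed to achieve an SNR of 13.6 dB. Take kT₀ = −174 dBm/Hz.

−72.4 dBm

Sensitivity = −174 + 10 log₁₀(B) + NF + SNR_min
= −174 + 79.72 + 8.26 + 13.6
= −72.42 dBm → −72.4 dBm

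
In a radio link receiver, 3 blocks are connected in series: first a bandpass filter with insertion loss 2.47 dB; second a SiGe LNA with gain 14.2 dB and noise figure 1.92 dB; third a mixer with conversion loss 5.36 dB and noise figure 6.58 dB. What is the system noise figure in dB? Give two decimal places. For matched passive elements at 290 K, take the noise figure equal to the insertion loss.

Convert to linear (a loss of L dB is a gain of −L dB): F_i = 10^(NF_i/10), G_i = 10^(G_i,dB/10)
  Stage 1: F_1 = 10^(2.47/10) = 1.766, G_1 = 10^(−2.47/10) = 0.5662
  Stage 2: F_2 = 10^(1.92/10) = 1.556, G_2 = 10^(14.2/10) = 26.30
  Stage 3: F_3 = 10^(6.58/10) = 4.550, G_3 = 10^(−5.36/10) = 0.2911
Friis cascade:
  F = 1.766 + (1.556 − 1)/0.5662 + (4.550 − 1)/14.89 = 2.986
NF = 10 log₁₀(2.986) = 4.75 dB

4.75 dB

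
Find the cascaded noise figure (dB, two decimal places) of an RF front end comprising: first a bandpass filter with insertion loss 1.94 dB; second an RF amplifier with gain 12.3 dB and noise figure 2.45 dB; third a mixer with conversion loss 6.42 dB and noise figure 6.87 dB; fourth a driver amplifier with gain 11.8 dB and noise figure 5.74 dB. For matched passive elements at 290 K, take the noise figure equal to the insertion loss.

6.25 dB

Convert to linear (a loss of L dB is a gain of −L dB): F_i = 10^(NF_i/10), G_i = 10^(G_i,dB/10)
  Stage 1: F_1 = 10^(1.94/10) = 1.563, G_1 = 10^(−1.94/10) = 0.6397
  Stage 2: F_2 = 10^(2.45/10) = 1.758, G_2 = 10^(12.3/10) = 16.98
  Stage 3: F_3 = 10^(6.87/10) = 4.864, G_3 = 10^(−6.42/10) = 0.2280
  Stage 4: F_4 = 10^(5.74/10) = 3.750, G_4 = 10^(11.8/10) = 15.14
Friis cascade:
  F = 1.563 + (1.758 − 1)/0.6397 + (4.864 − 1)/10.86 + (3.750 − 1)/2.477 = 4.213
NF = 10 log₁₀(4.213) = 6.25 dB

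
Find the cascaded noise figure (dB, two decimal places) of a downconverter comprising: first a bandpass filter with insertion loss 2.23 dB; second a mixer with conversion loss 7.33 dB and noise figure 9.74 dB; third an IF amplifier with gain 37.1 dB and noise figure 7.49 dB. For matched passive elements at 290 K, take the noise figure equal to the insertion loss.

Convert to linear (a loss of L dB is a gain of −L dB): F_i = 10^(NF_i/10), G_i = 10^(G_i,dB/10)
  Stage 1: F_1 = 10^(2.23/10) = 1.671, G_1 = 10^(−2.23/10) = 0.5984
  Stage 2: F_2 = 10^(9.74/10) = 9.419, G_2 = 10^(−7.33/10) = 0.1849
  Stage 3: F_3 = 10^(7.49/10) = 5.610, G_3 = 10^(37.1/10) = 5129
Friis cascade:
  F = 1.671 + (9.419 − 1)/0.5984 + (5.610 − 1)/0.1107 = 57.40
NF = 10 log₁₀(57.40) = 17.59 dB

17.59 dB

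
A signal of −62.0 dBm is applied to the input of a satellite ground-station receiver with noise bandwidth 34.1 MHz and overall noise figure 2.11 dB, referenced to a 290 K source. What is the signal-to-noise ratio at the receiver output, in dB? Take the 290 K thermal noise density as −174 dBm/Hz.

Noise floor: N = −174 + 10 log₁₀(B) + NF
10 log₁₀(3.41×10⁷) = 75.33 dB
N = −174 + 75.33 + 2.11 = −96.56 dBm
SNR = P_sig − N = −62.0 − (−96.56) = 34.56 dB → 34.6 dB

34.6 dB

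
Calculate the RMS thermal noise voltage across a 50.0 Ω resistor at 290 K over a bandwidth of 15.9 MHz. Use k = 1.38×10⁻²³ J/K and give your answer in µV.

3.57 µV

V_n = √(4kTRB)
4kTRB = 4 × 1.38×10⁻²³ × 290 × 5.00×10¹ × 1.59×10⁷ = 1.27×10⁻¹¹ V²
V_n = √(1.27×10⁻¹¹) = 3.57×10⁻⁶ V = 3.57 µV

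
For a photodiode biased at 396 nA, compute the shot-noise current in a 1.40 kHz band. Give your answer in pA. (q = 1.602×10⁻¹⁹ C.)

13.3 pA

I_n = √(2qI·B)
2qI·B = 2 × 1.602×10⁻¹⁹ × 3.96×10⁻⁷ × 1.40×10³ = 1.78×10⁻²² A²
I_n = √(1.78×10⁻²²) = 1.33×10⁻¹¹ A = 13.3 pA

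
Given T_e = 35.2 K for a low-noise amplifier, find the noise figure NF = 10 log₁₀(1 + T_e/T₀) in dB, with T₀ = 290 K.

0.498 dB

F = 1 + T_e/T₀ = 1 + 35.2/290 = 1.12138
NF = 10 log₁₀(1.12138) = 0.498 dB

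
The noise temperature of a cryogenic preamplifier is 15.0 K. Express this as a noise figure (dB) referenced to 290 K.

0.219 dB

F = 1 + T_e/T₀ = 1 + 15.0/290 = 1.05172
NF = 10 log₁₀(1.05172) = 0.219 dB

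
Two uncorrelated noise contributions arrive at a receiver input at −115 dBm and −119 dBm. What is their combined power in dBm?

Convert to linear, add, convert back:
P₁ = 3.16×10⁻¹⁵ W, P₂ = 1.26×10⁻¹⁵ W
P_tot = 4.42×10⁻¹⁵ W → 10 log₁₀(P_tot / 10⁻³) = −113.5 dBm

−113.5 dBm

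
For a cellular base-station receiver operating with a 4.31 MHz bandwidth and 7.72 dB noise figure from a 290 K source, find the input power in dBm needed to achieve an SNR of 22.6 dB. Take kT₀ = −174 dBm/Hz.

Sensitivity = −174 + 10 log₁₀(B) + NF + SNR_min
= −174 + 66.34 + 7.72 + 22.6
= −77.34 dBm → −77.3 dBm

−77.3 dBm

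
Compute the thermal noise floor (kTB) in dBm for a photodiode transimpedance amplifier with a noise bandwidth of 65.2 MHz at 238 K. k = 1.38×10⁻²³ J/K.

−96.7 dBm

P_n = kTB = 1.38×10⁻²³ × 238 × 6.52×10⁷ = 2.14×10⁻¹³ W
In dBm: 10 log₁₀(2.14×10⁻¹³ / 10⁻³) = −96.7 dBm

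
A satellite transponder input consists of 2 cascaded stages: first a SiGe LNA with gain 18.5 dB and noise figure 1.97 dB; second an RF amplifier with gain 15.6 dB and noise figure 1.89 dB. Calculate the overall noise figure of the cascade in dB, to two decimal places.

Convert to linear (a loss of L dB is a gain of −L dB): F_i = 10^(NF_i/10), G_i = 10^(G_i,dB/10)
  Stage 1: F_1 = 10^(1.97/10) = 1.574, G_1 = 10^(18.5/10) = 70.79
  Stage 2: F_2 = 10^(1.89/10) = 1.545, G_2 = 10^(15.6/10) = 36.31
Friis cascade:
  F = 1.574 + (1.545 − 1)/70.79 = 1.582
NF = 10 log₁₀(1.582) = 1.99 dB

1.99 dB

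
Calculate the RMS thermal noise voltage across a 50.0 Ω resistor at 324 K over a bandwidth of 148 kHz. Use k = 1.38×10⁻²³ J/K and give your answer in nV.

V_n = √(4kTRB)
4kTRB = 4 × 1.38×10⁻²³ × 324 × 5.00×10¹ × 1.48×10⁵ = 1.32×10⁻¹³ V²
V_n = √(1.32×10⁻¹³) = 3.64×10⁻⁷ V = 364 nV

364 nV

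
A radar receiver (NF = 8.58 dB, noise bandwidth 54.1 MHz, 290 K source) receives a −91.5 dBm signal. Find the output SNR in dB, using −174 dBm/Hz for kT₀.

−3.4 dB

Noise floor: N = −174 + 10 log₁₀(B) + NF
10 log₁₀(5.41×10⁷) = 77.33 dB
N = −174 + 77.33 + 8.58 = −88.09 dBm
SNR = P_sig − N = −91.5 − (−88.09) = −3.41 dB → −3.4 dB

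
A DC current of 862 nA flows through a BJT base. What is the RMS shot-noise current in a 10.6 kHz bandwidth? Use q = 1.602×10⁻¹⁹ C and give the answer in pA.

I_n = √(2qI·B)
2qI·B = 2 × 1.602×10⁻¹⁹ × 8.62×10⁻⁷ × 1.06×10⁴ = 2.93×10⁻²¹ A²
I_n = √(2.93×10⁻²¹) = 5.41×10⁻¹¹ A = 54.1 pA

54.1 pA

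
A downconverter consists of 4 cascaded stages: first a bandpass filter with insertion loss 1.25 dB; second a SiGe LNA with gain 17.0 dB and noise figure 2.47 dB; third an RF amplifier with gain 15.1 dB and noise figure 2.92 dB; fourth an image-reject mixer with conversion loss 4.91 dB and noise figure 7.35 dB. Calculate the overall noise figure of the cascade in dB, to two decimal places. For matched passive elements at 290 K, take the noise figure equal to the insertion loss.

Convert to linear (a loss of L dB is a gain of −L dB): F_i = 10^(NF_i/10), G_i = 10^(G_i,dB/10)
  Stage 1: F_1 = 10^(1.25/10) = 1.334, G_1 = 10^(−1.25/10) = 0.7499
  Stage 2: F_2 = 10^(2.47/10) = 1.766, G_2 = 10^(17.0/10) = 50.12
  Stage 3: F_3 = 10^(2.92/10) = 1.959, G_3 = 10^(15.1/10) = 32.36
  Stage 4: F_4 = 10^(7.35/10) = 5.433, G_4 = 10^(−4.91/10) = 0.3228
Friis cascade:
  F = 1.334 + (1.766 − 1)/0.7499 + (1.959 − 1)/37.58 + (5.433 − 1)/1216 = 2.384
NF = 10 log₁₀(2.384) = 3.77 dB

3.77 dB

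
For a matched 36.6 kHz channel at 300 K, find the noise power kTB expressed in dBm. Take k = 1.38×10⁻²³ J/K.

−128.2 dBm

P_n = kTB = 1.38×10⁻²³ × 300 × 3.66×10⁴ = 1.52×10⁻¹⁶ W
In dBm: 10 log₁₀(1.52×10⁻¹⁶ / 10⁻³) = −128.2 dBm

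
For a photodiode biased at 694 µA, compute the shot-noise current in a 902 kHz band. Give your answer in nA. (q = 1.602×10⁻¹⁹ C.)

14.2 nA

I_n = √(2qI·B)
2qI·B = 2 × 1.602×10⁻¹⁹ × 6.94×10⁻⁴ × 9.02×10⁵ = 2.01×10⁻¹⁶ A²
I_n = √(2.01×10⁻¹⁶) = 1.42×10⁻⁸ A = 14.2 nA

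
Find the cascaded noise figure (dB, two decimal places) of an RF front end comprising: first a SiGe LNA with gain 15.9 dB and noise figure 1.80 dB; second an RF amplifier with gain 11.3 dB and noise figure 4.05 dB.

1.91 dB

Convert to linear (a loss of L dB is a gain of −L dB): F_i = 10^(NF_i/10), G_i = 10^(G_i,dB/10)
  Stage 1: F_1 = 10^(1.80/10) = 1.514, G_1 = 10^(15.9/10) = 38.90
  Stage 2: F_2 = 10^(4.05/10) = 2.541, G_2 = 10^(11.3/10) = 13.49
Friis cascade:
  F = 1.514 + (2.541 − 1)/38.90 = 1.553
NF = 10 log₁₀(1.553) = 1.91 dB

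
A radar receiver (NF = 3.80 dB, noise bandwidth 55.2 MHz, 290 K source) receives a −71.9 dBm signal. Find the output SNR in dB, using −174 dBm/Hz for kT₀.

Noise floor: N = −174 + 10 log₁₀(B) + NF
10 log₁₀(5.52×10⁷) = 77.42 dB
N = −174 + 77.42 + 3.80 = −92.78 dBm
SNR = P_sig − N = −71.9 − (−92.78) = 20.88 dB → 20.9 dB

20.9 dB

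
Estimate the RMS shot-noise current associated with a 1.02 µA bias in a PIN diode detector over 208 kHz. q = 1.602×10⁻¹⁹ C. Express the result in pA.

261 pA

I_n = √(2qI·B)
2qI·B = 2 × 1.602×10⁻¹⁹ × 1.02×10⁻⁶ × 2.08×10⁵ = 6.80×10⁻²⁰ A²
I_n = √(6.80×10⁻²⁰) = 2.61×10⁻¹⁰ A = 261 pA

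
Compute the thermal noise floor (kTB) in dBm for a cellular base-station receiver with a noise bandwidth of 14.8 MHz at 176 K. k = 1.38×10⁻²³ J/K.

−104.4 dBm

P_n = kTB = 1.38×10⁻²³ × 176 × 1.48×10⁷ = 3.59×10⁻¹⁴ W
In dBm: 10 log₁₀(3.59×10⁻¹⁴ / 10⁻³) = −104.4 dBm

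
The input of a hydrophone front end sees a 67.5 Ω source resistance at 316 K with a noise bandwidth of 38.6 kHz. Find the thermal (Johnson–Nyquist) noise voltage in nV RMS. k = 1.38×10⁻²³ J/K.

213 nV

V_n = √(4kTRB)
4kTRB = 4 × 1.38×10⁻²³ × 316 × 6.75×10¹ × 3.86×10⁴ = 4.54×10⁻¹⁴ V²
V_n = √(4.54×10⁻¹⁴) = 2.13×10⁻⁷ V = 213 nV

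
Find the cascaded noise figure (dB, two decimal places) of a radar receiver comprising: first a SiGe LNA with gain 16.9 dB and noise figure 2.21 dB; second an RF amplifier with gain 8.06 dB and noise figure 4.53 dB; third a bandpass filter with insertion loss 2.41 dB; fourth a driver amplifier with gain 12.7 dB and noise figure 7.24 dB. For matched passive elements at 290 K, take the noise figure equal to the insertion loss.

Convert to linear (a loss of L dB is a gain of −L dB): F_i = 10^(NF_i/10), G_i = 10^(G_i,dB/10)
  Stage 1: F_1 = 10^(2.21/10) = 1.663, G_1 = 10^(16.9/10) = 48.98
  Stage 2: F_2 = 10^(4.53/10) = 2.838, G_2 = 10^(8.06/10) = 6.397
  Stage 3: F_3 = 10^(2.41/10) = 1.742, G_3 = 10^(−2.41/10) = 0.5741
  Stage 4: F_4 = 10^(7.24/10) = 5.297, G_4 = 10^(12.7/10) = 18.62
Friis cascade:
  F = 1.663 + (2.838 − 1)/48.98 + (1.742 − 1)/313.3 + (5.297 − 1)/179.9 = 1.727
NF = 10 log₁₀(1.727) = 2.37 dB

2.37 dB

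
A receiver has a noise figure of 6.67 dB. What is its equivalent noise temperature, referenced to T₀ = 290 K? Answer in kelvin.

F = 10^(6.67/10) = 4.64515
T_e = (F − 1)·T₀ = (4.64515 − 1) × 290 = 1057 K

1057 K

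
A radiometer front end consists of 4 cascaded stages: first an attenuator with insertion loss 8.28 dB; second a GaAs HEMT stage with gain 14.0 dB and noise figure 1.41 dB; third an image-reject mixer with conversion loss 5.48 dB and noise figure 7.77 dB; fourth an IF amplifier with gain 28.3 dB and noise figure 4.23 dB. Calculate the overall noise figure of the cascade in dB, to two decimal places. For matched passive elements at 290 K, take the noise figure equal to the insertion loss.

10.87 dB

Convert to linear (a loss of L dB is a gain of −L dB): F_i = 10^(NF_i/10), G_i = 10^(G_i,dB/10)
  Stage 1: F_1 = 10^(8.28/10) = 6.730, G_1 = 10^(−8.28/10) = 0.1486
  Stage 2: F_2 = 10^(1.41/10) = 1.384, G_2 = 10^(14.0/10) = 25.12
  Stage 3: F_3 = 10^(7.77/10) = 5.984, G_3 = 10^(−5.48/10) = 0.2831
  Stage 4: F_4 = 10^(4.23/10) = 2.649, G_4 = 10^(28.3/10) = 676.1
Friis cascade:
  F = 6.730 + (1.384 − 1)/0.1486 + (5.984 − 1)/3.733 + (2.649 − 1)/1.057 = 12.21
NF = 10 log₁₀(12.21) = 10.87 dB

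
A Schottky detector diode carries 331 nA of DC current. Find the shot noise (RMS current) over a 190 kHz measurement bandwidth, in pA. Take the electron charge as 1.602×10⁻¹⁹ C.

142 pA

I_n = √(2qI·B)
2qI·B = 2 × 1.602×10⁻¹⁹ × 3.31×10⁻⁷ × 1.90×10⁵ = 2.01×10⁻²⁰ A²
I_n = √(2.01×10⁻²⁰) = 1.42×10⁻¹⁰ A = 142 pA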